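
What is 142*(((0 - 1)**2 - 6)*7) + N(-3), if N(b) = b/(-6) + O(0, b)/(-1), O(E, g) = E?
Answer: -9939/2 ≈ -4969.5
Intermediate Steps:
N(b) = -b/6 (N(b) = b/(-6) + 0/(-1) = b*(-1/6) + 0*(-1) = -b/6 + 0 = -b/6)
142*(((0 - 1)**2 - 6)*7) + N(-3) = 142*(((0 - 1)**2 - 6)*7) - 1/6*(-3) = 142*(((-1)**2 - 6)*7) + 1/2 = 142*((1 - 6)*7) + 1/2 = 142*(-5*7) + 1/2 = 142*(-35) + 1/2 = -4970 + 1/2 = -9939/2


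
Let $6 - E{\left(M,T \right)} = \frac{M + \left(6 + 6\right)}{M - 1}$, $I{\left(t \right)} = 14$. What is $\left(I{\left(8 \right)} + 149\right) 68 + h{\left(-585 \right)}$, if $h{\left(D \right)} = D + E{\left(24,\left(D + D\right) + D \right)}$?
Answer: $\frac{241579}{23} \approx 10503.0$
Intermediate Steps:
$E{\left(M,T \right)} = 6 - \frac{12 + M}{-1 + M}$ ($E{\left(M,T \right)} = 6 - \frac{M + \left(6 + 6\right)}{M - 1} = 6 - \frac{M + 12}{-1 + M} = 6 - \frac{12 + M}{-1 + M}$)
$h{\left(D \right)} = \frac{102}{23} + D$ ($h{\left(D \right)} = D + \frac{-18 + 5 \cdot 24}{-1 + 24} = D + \frac{-18 + 120}{23} = D + \frac{1}{23} \cdot 102 = D + \frac{102}{23} = \frac{102}{23} + D$)
$\left(I{\left(8 \right)} + 149\right) 68 + h{\left(-585 \right)} = \left(14 + 149\right) 68 + \left(\frac{102}{23} - 585\right) = 163 \cdot 68 - \frac{13353}{23} = 11084 - \frac{13353}{23} = \frac{241579}{23}$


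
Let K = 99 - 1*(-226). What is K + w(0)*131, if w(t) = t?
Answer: 325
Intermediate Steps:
K = 325 (K = 99 + 226 = 325)
K + w(0)*131 = 325 + 0*131 = 325 + 0 = 325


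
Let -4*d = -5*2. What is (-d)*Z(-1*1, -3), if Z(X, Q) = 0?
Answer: 0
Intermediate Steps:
d = 5/2 (d = -(-5)*2/4 = -¼*(-10) = 5/2 ≈ 2.5000)
(-d)*Z(-1*1, -3) = -1*5/2*0 = -5/2*0 = 0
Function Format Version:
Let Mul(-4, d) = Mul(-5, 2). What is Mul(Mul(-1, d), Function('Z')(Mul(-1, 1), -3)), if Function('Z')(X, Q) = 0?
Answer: 0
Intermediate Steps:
d = Rational(5, 2) (d = Mul(Rational(-1, 4), Mul(-5, 2)) = Mul(Rational(-1, 4), -10) = Rational(5, 2) ≈ 2.5000)
Mul(Mul(-1, d), Function('Z')(Mul(-1, 1), -3)) = Mul(Mul(-1, Rational(5, 2)), 0) = Mul(Rational(-5, 2), 0) = 0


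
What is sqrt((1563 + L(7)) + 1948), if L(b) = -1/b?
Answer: 64*sqrt(42)/7 ≈ 59.253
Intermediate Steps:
sqrt((1563 + L(7)) + 1948) = sqrt((1563 - 1/7) + 1948) = sqrt(10940/7 + 1948) = sqrt(24576/7) = 64*sqrt(42)/7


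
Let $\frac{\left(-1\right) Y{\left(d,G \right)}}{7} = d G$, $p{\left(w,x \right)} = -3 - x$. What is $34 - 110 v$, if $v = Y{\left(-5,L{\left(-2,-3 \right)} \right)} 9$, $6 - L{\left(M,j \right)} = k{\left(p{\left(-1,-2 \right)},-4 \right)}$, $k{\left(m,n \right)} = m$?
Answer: $-242516$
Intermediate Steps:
$L{\left(M,j \right)} = 7$ ($L{\left(M,j \right)} = 6 - \left(-3 - -2\right) = 6 - \left(-3 + 2\right) = 6 - -1 = 6 + 1 = 7$)
$Y{\left(d,G \right)} = - 7 G d$ ($Y{\left(d,G \right)} = - 7 d G = - 7 G d$)
$v = 2205$ ($v = \left(-7\right) 7 \left(-5\right) 9 = 245 \cdot 9 = 2205$)
$34 - 110 v = 34 - 242550 = -242516$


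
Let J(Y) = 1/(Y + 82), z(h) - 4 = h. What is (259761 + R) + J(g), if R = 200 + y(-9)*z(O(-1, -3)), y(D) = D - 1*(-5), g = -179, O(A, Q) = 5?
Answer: 25212724/97 ≈ 2.5993e+5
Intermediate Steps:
y(D) = 5 + D (y(D) = D + 5 = 5 + D)
z(h) = 4 + h
J(Y) = 1/(82 + Y)
R = 164 (R = 200 + (5 - 9)*(4 + 5) = 200 - 4*9 = 200 - 36 = 164)
(259761 + R) + J(g) = (259761 + 164) + 1/(82 - 179) = 259925 + 1/(-97) = 259925 - 1/97 = 25212724/97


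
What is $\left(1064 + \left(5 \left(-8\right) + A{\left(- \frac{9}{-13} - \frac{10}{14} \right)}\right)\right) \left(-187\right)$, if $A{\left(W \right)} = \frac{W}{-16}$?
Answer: $- \frac{139403451}{728} \approx -1.9149 \cdot 10^{5}$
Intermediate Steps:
$A{\left(W \right)} = - \frac{W}{16}$ ($A{\left(W \right)} = W \left(- \frac{1}{16}\right) = - \frac{W}{16}$)
$\left(1064 + \left(5 \left(-8\right) + A{\left(- \frac{9}{-13} - \frac{10}{14} \right)}\right)\right) \left(-187\right) = \left(1064 - \left(40 + \frac{- \frac{9}{-13} - \frac{10}{14}}{16}\right)\right) \left(-187\right) = \left(1064 - \left(40 + \frac{\left(-9\right) \left(- \frac{1}{13}\right) - \frac{5}{7}}{16}\right)\right) \left(-187\right) = \left(1064 - \left(40 + \frac{\frac{9}{13} - \frac{5}{7}}{16}\right)\right) \left(-187\right) = \left(1064 - \frac{29119}{728}\right) \left(-187\right) = \frac{745473}{728} \left(-187\right) = - \frac{139403451}{728}$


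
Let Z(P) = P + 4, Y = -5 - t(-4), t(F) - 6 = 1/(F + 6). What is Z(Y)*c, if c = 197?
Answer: -2955/2 ≈ -1477.5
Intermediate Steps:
t(F) = 6 + 1/(6 + F) (t(F) = 6 + 1/(F + 6) = 6 + 1/(6 + F))
Y = -23/2 (Y = -5 - (37 + 6*(-4))/(6 - 4) = -5 - (37 - 24)/2 = -5 - 13/2 = -23/2 ≈ -11.500)
Z(P) = 4 + P
Z(Y)*c = (4 - 23/2)*197 = -15/2*197 = -2955/2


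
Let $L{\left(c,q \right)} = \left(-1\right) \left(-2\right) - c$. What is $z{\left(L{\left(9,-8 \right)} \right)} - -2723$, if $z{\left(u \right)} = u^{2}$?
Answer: $2772$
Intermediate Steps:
$L{\left(c,q \right)} = 2 - c$
$z{\left(L{\left(9,-8 \right)} \right)} - -2723 = \left(2 - 9\right)^{2} - -2723 = \left(2 - 9\right)^{2} + 2723 = \left(-7\right)^{2} + 2723 = 49 + 2723 = 2772$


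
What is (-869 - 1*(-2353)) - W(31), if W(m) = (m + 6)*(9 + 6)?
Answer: 929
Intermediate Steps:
W(m) = 90 + 15*m (W(m) = (6 + m)*15 = 90 + 15*m)
(-869 - 1*(-2353)) - W(31) = (-869 - 1*(-2353)) - (90 + 15*31) = (-869 + 2353) - (90 + 465) = 1484 - 1*555 = 1484 - 555 = 929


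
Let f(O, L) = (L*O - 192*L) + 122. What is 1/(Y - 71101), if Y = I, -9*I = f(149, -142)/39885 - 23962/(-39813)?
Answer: -4763824515/338713088067593 ≈ -1.4064e-5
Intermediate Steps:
f(O, L) = 122 - 192*L + L*O (f(O, L) = (-192*L + L*O) + 122 = 122 - 192*L + L*O)
I = -401226578/4763824515 (I = -((122 - 192*(-142) - 142*149)/39885 - 23962/(-39813))/9 = -((122 + 27264 - 21158)*(1/39885) - 23962*(-1/39813))/9 = -(6228*(1/39885) + 23962/39813)/9 = -(2076/13295 + 23962/39813)/9 = -1/9*401226578/529313835 = -401226578/4763824515 ≈ -0.084224)
Y = -401226578/4763824515 ≈ -0.084224
1/(Y - 71101) = 1/(-401226578/4763824515 - 71101) = 1/(-338713088067593/4763824515) = -4763824515/338713088067593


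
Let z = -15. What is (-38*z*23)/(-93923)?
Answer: -13110/93923 ≈ -0.13958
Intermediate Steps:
(-38*z*23)/(-93923) = (-38*(-15)*23)/(-93923) = (570*23)*(-1/93923) = 13110*(-1/93923) = -13110/93923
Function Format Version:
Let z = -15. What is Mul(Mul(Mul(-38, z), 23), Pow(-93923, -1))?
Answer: Rational(-13110, 93923) ≈ -0.13958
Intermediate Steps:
Mul(Mul(Mul(-38, z), 23), Pow(-93923, -1)) = Mul(Mul(Mul(-38, -15), 23), Pow(-93923, -1)) = Mul(Mul(570, 23), Rational(-1, 93923)) = Mul(13110, Rational(-1, 93923)) = Rational(-13110, 93923)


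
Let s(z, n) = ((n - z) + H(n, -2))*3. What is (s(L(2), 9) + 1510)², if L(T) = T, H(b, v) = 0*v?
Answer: 2343961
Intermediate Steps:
H(b, v) = 0
s(z, n) = -3*z + 3*n (s(z, n) = ((n - z) + 0)*3 = (n - z)*3 = -3*z + 3*n)
(s(L(2), 9) + 1510)² = ((-3*2 + 3*9) + 1510)² = ((-6 + 27) + 1510)² = (21 + 1510)² = 1531² = 2343961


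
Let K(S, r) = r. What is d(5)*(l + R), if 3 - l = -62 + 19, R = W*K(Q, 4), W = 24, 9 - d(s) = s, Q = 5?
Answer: 568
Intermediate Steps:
d(s) = 9 - s
R = 96 (R = 24*4 = 96)
l = 46 (l = 3 - (-62 + 19) = 3 - 1*(-43) = 3 + 43 = 46)
d(5)*(l + R) = (9 - 1*5)*(46 + 96) = (9 - 5)*142 = 4*142 = 568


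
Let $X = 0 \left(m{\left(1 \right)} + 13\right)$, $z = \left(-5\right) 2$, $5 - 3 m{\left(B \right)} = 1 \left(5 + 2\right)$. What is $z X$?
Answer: $0$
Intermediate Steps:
$m{\left(B \right)} = - \frac{2}{3}$ ($m{\left(B \right)} = \frac{5}{3} - \frac{1 \left(5 + 2\right)}{3} = \frac{5}{3} - \frac{1 \cdot 7}{3} = \frac{5}{3} - \frac{7}{3} = - \frac{2}{3}$)
$z = -10$
$X = 0$ ($X = 0 \left(- \frac{2}{3} + 13\right) = 0 \cdot \frac{37}{3} = 0$)
$z X = \left(-10\right) 0 = 0$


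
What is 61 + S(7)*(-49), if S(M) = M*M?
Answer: -2340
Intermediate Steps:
S(M) = M**2
61 + S(7)*(-49) = 61 + 7**2*(-49) = 61 + 49*(-49) = 61 - 2401 = -2340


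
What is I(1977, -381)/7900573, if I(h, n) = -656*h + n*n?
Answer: -1151751/7900573 ≈ -0.14578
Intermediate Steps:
I(h, n) = n² - 656*h (I(h, n) = -656*h + n² = n² - 656*h)
I(1977, -381)/7900573 = ((-381)² - 656*1977)/7900573 = (145161 - 1296912)*(1/7900573) = -1151751*1/7900573 = -1151751/7900573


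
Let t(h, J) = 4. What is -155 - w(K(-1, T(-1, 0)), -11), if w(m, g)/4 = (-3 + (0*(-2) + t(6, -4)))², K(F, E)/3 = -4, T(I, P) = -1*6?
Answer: -159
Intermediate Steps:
T(I, P) = -6
K(F, E) = -12 (K(F, E) = 3*(-4) = -12)
w(m, g) = 4 (w(m, g) = 4*(-3 + (0*(-2) + 4))² = 4*(-3 + (0 + 4))² = 4*(-3 + 4)² = 4*1² = 4*1 = 4)
-155 - w(K(-1, T(-1, 0)), -11) = -155 - 1*4 = -155 - 4 = -159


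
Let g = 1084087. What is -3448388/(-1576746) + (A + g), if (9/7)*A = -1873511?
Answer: -294130956824/788373 ≈ -3.7309e+5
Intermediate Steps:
A = -13114577/9 (A = (7/9)*(-1873511) = -13114577/9 ≈ -1.4572e+6)
-3448388/(-1576746) + (A + g) = -3448388/(-1576746) + (-13114577/9 + 1084087) = -3448388*(-1/1576746) - 3357794/9 = 1724194/788373 - 3357794/9 = -294130956824/788373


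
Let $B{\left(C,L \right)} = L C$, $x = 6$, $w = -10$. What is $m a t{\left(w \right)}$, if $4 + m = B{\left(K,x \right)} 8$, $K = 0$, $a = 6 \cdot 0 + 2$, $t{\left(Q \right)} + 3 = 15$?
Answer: $-96$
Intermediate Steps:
$t{\left(Q \right)} = 12$ ($t{\left(Q \right)} = -3 + 15 = 12$)
$a = 2$ ($a = 0 + 2 = 2$)
$B{\left(C,L \right)} = C L$
$m = -4$ ($m = -4 + 0 \cdot 6 \cdot 8 = -4 + 0 \cdot 8 = -4 + 0 = -4$)
$m a t{\left(w \right)} = \left(-4\right) 2 \cdot 12 = \left(-8\right) 12 = -96$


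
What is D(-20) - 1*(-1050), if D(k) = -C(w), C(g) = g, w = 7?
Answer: 1043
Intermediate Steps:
D(k) = -7 (D(k) = -1*7 = -7)
D(-20) - 1*(-1050) = -7 - 1*(-1050) = -7 + 1050 = 1043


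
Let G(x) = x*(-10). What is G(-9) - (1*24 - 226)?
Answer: 292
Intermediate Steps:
G(x) = -10*x
G(-9) - (1*24 - 226) = -10*(-9) - (1*24 - 226) = 90 - (24 - 226) = 90 - 1*(-202) = 90 + 202 = 292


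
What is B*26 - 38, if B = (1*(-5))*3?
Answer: -428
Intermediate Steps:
B = -15 (B = -5*3 = -15)
B*26 - 38 = -15*26 - 38 = -390 - 38 = -428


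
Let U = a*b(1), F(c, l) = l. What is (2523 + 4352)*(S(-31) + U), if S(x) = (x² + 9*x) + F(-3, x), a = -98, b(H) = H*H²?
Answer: 3801875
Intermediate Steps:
b(H) = H³
S(x) = x² + 10*x (S(x) = (x² + 9*x) + x = x² + 10*x)
U = -98 (U = -98*1³ = -98*1 = -98)
(2523 + 4352)*(S(-31) + U) = (2523 + 4352)*(-31*(10 - 31) - 98) = 6875*(-31*(-21) - 98) = 6875*(651 - 98) = 6875*553 = 3801875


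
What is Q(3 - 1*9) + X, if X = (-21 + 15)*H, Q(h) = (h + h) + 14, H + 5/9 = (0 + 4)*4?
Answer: -272/3 ≈ -90.667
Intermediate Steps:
H = 139/9 (H = -5/9 + (0 + 4)*4 = -5/9 + 4*4 = -5/9 + 16 = 139/9 ≈ 15.444)
Q(h) = 14 + 2*h (Q(h) = 2*h + 14 = 14 + 2*h)
X = -278/3 (X = (-21 + 15)*(139/9) = -6*139/9 = -278/3 ≈ -92.667)
Q(3 - 1*9) + X = (14 + 2*(3 - 1*9)) - 278/3 = (14 + 2*(3 - 9)) - 278/3 = (14 + 2*(-6)) - 278/3 = (14 - 12) - 278/3 = 2 - 278/3 = -272/3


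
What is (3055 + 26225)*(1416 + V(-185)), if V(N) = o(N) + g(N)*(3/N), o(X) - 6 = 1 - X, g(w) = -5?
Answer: 1742130720/37 ≈ 4.7085e+7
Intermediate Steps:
o(X) = 7 - X (o(X) = 6 + (1 - X) = 7 - X)
V(N) = 7 - N - 15/N (V(N) = (7 - N) - 15/N = 7 - N - 15/N)
(3055 + 26225)*(1416 + V(-185)) = (3055 + 26225)*(1416 + (7 - 1*(-185) - 15/(-185))) = 29280*(1416 + (7 + 185 - 15*(-1/185))) = 29280*(1416 + (7 + 185 + 3/37)) = 29280*(1416 + 7107/37) = 29280*(59499/37) = 1742130720/37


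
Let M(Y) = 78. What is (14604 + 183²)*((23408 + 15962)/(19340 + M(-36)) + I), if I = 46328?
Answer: 21633108472041/9709 ≈ 2.2282e+9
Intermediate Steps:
(14604 + 183²)*((23408 + 15962)/(19340 + M(-36)) + I) = (14604 + 183²)*((23408 + 15962)/(19340 + 78) + 46328) = (14604 + 33489)*(39370/19418 + 46328) = 48093*(39370*(1/19418) + 46328) = 48093*(19685/9709 + 46328) = 48093*(449818237/9709) = 21633108472041/9709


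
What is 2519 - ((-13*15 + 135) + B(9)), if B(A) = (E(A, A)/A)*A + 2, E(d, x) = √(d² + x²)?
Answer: 2577 - 9*√2 ≈ 2564.3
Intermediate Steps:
B(A) = 2 + √2*√(A²) (B(A) = (√(A² + A²)/A)*A + 2 = (√(2*A²)/A)*A + 2 = ((√2*√(A²))/A)*A + 2 = (√2*√(A²)/A)*A + 2 = √2*√(A²) + 2 = 2 + √2*√(A²))
2519 - ((-13*15 + 135) + B(9)) = 2519 - ((-13*15 + 135) + (2 + √2*√(9²))) = 2519 - ((-195 + 135) + (2 + √2*√81)) = 2519 - (-60 + (2 + √2*9)) = 2519 - (-60 + (2 + 9*√2)) = 2519 - (-58 + 9*√2) = 2519 + (58 - 9*√2) = 2577 - 9*√2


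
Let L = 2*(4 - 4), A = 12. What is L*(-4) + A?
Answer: 12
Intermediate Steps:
L = 0 (L = 2*0 = 0)
L*(-4) + A = 0*(-4) + 12 = 0 + 12 = 12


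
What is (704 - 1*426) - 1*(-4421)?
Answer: 4699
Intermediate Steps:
(704 - 1*426) - 1*(-4421) = (704 - 426) + 4421 = 278 + 4421 = 4699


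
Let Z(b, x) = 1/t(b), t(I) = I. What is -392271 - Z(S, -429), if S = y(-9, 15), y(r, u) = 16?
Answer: -6276337/16 ≈ -3.9227e+5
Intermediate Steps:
S = 16
Z(b, x) = 1/b
-392271 - Z(S, -429) = -392271 - 1/16 = -6276337/16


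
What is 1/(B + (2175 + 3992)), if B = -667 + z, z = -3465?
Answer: 1/2035 ≈ 0.00049140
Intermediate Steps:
B = -4132 (B = -667 - 3465 = -4132)
1/(B + (2175 + 3992)) = 1/(-4132 + (2175 + 3992)) = 1/(-4132 + 6167) = 1/2035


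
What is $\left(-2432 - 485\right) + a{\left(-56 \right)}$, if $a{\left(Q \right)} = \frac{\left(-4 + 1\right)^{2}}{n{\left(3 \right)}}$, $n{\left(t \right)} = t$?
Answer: $-2914$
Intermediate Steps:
$a{\left(Q \right)} = 3$ ($a{\left(Q \right)} = \frac{\left(-4 + 1\right)^{2}}{3} = \left(-3\right)^{2} \cdot \frac{1}{3} = 9 \cdot \frac{1}{3} = 3$)
$\left(-2432 - 485\right) + a{\left(-56 \right)} = \left(-2432 - 485\right) + 3 = -2917 + 3 = -2914$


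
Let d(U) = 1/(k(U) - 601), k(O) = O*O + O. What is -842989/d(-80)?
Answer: -4821054091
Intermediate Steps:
k(O) = O + O² (k(O) = O² + O = O + O²)
d(U) = 1/(-601 + U*(1 + U)) (d(U) = 1/(U*(1 + U) - 601) = 1/(-601 + U*(1 + U)))
-842989/d(-80) = -(-506636389 - 67439120*(1 - 80)) = -842989/(1/(-601 - 80*(-79))) = -842989/(1/(-601 + 6320)) = -842989/(1/5719) = -842989/1/5719 = -842989*5719 = -4821054091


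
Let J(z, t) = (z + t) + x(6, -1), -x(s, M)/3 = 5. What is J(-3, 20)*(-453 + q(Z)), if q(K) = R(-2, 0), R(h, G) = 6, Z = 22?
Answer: -894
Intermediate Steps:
x(s, M) = -15 (x(s, M) = -3*5 = -15)
J(z, t) = -15 + t + z (J(z, t) = (z + t) - 15 = (t + z) - 15 = -15 + t + z)
q(K) = 6
J(-3, 20)*(-453 + q(Z)) = (-15 + 20 - 3)*(-453 + 6) = 2*(-447) = -894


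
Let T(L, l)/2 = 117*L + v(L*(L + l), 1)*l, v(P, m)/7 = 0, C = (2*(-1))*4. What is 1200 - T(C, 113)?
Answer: 3072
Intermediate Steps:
C = -8 (C = -2*4 = -8)
v(P, m) = 0 (v(P, m) = 7*0 = 0)
T(L, l) = 234*L (T(L, l) = 2*(117*L + 0*l) = 2*(117*L + 0) = 2*(117*L) = 234*L)
1200 - T(C, 113) = 1200 - 234*(-8) = 1200 - 1*(-1872) = 1200 + 1872 = 3072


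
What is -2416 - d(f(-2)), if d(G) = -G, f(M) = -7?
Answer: -2423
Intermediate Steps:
-2416 - d(f(-2)) = -2416 - (-1)*(-7) = -2416 - 1*7 = -2416 - 7 = -2423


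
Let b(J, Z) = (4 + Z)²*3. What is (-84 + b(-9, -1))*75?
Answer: -4275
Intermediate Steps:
b(J, Z) = 3*(4 + Z)²
(-84 + b(-9, -1))*75 = (-84 + 3*(4 - 1)²)*75 = (-84 + 3*3²)*75 = (-84 + 3*9)*75 = (-84 + 27)*75 = -57*75 = -4275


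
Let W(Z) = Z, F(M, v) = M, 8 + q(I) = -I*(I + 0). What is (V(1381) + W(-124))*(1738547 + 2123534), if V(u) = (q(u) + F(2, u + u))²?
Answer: 14047493019947656965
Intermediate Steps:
q(I) = -8 - I² (q(I) = -8 - I*(I + 0) = -8 - I*I = -8 - I²)
V(u) = (-6 - u²)² (V(u) = ((-8 - u²) + 2)² = (-6 - u²)²)
(V(1381) + W(-124))*(1738547 + 2123534) = ((6 + 1381²)² - 124)*(1738547 + 2123534) = ((6 + 1907161)² - 124)*3862081 = (1907167² - 124)*3862081 = (3637285965889 - 124)*3862081 = 3637285965765*3862081 = 14047493019947656965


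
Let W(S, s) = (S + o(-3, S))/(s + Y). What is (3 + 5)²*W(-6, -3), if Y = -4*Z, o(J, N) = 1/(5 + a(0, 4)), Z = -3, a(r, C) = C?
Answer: -3392/81 ≈ -41.877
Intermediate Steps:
o(J, N) = ⅑ (o(J, N) = 1/(5 + 4) = 1/9 = ⅑)
Y = 12 (Y = -4*(-3) = 12)
W(S, s) = (⅑ + S)/(12 + s) (W(S, s) = (S + ⅑)/(s + 12) = (⅑ + S)/(12 + s))
(3 + 5)²*W(-6, -3) = (3 + 5)²*((⅑ - 6)/(12 - 3)) = 8²*(-53/9/9) = 64*((⅑)*(-53/9)) = 64*(-53/81) = -3392/81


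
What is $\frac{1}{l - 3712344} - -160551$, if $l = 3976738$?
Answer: $\frac{42448721095}{264394} \approx 1.6055 \cdot 10^{5}$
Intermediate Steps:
$\frac{1}{l - 3712344} - -160551 = \frac{1}{3976738 - 3712344} - -160551 = \frac{1}{264394} + 160551 = \frac{42448721095}{264394}$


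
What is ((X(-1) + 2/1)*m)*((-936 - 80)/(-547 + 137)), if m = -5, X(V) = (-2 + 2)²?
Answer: -1016/41 ≈ -24.780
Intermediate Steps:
X(V) = 0 (X(V) = 0² = 0)
((X(-1) + 2/1)*m)*((-936 - 80)/(-547 + 137)) = ((0 + 2/1)*(-5))*((-936 - 80)/(-547 + 137)) = ((0 + 2*1)*(-5))*(-1016/(-410)) = ((0 + 2)*(-5))*(-1016*(-1/410)) = (2*(-5))*(508/205) = -10*508/205 = -1016/41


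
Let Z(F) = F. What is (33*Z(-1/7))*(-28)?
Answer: 132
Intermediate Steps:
(33*Z(-1/7))*(-28) = (33*(-1/7))*(-28) = (33*(-1*⅐))*(-28) = (33*(-⅐))*(-28) = -33/7*(-28) = 132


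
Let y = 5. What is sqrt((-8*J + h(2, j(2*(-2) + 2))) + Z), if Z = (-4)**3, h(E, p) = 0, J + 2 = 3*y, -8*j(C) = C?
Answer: 2*I*sqrt(42) ≈ 12.961*I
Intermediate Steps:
j(C) = -C/8
J = 13 (J = -2 + 3*5 = -2 + 15 = 13)
Z = -64
sqrt((-8*J + h(2, j(2*(-2) + 2))) + Z) = sqrt((-8*13 + 0) - 64) = sqrt((-104 + 0) - 64) = sqrt(-104 - 64) = sqrt(-168) = 2*I*sqrt(42)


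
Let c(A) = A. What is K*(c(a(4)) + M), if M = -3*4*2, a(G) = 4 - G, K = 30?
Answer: -720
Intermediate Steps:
M = -24 (M = -12*2 = -24)
K*(c(a(4)) + M) = 30*((4 - 1*4) - 24) = 30*((4 - 4) - 24) = 30*(0 - 24) = 30*(-24) = -720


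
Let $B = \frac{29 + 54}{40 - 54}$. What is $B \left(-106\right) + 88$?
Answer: $\frac{5015}{7} \approx 716.43$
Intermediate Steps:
$B = - \frac{83}{14}$ ($B = \frac{83}{-14} = 83 \left(- \frac{1}{14}\right) = - \frac{83}{14} \approx -5.9286$)
$B \left(-106\right) + 88 = \left(- \frac{83}{14}\right) \left(-106\right) + 88 = \frac{4399}{7} + 88 = \frac{5015}{7}$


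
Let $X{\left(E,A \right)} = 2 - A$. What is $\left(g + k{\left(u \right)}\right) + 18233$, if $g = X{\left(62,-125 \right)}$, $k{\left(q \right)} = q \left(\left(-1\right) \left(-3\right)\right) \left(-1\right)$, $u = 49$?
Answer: $18213$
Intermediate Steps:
$k{\left(q \right)} = - 3 q$ ($k{\left(q \right)} = q 3 \left(-1\right) = 3 q \left(-1\right) = - 3 q$)
$g = 127$ ($g = 2 - -125 = 2 + 125 = 127$)
$\left(g + k{\left(u \right)}\right) + 18233 = \left(127 - 147\right) + 18233 = -20 + 18233 = 18213$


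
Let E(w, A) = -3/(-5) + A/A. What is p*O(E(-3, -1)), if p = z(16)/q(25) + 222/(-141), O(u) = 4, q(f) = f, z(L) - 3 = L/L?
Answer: -6648/1175 ≈ -5.6579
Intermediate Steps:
z(L) = 4 (z(L) = 3 + L/L = 3 + 1 = 4)
E(w, A) = 8/5 (E(w, A) = -3*(-⅕) + 1 = ⅗ + 1 = 8/5)
p = -1662/1175 (p = 4/25 + 222/(-141) = 4*(1/25) + 222*(-1/141) = 4/25 - 74/47 = -1662/1175 ≈ -1.4145)
p*O(E(-3, -1)) = -1662/1175*4 = -6648/1175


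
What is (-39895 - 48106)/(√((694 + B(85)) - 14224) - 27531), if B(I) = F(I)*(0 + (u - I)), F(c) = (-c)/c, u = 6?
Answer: 2422755531/757969412 + 88001*I*√13451/757969412 ≈ 3.1964 + 0.013465*I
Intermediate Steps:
F(c) = -1
B(I) = -6 + I (B(I) = -(0 + (6 - I)) = -(6 - I) = -6 + I)
(-39895 - 48106)/(√((694 + B(85)) - 14224) - 27531) = (-39895 - 48106)/(√((694 + (-6 + 85)) - 14224) - 27531) = -88001/(√((694 + 79) - 14224) - 27531) = -88001/(√(773 - 14224) - 27531) = -88001/(√(-13451) - 27531) = -88001/(I*√13451 - 27531) = -88001/(-27531 + I*√13451)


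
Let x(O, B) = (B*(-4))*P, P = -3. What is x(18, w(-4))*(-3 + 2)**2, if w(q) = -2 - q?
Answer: 24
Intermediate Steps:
x(O, B) = 12*B (x(O, B) = (B*(-4))*(-3) = -4*B*(-3) = 12*B)
x(18, w(-4))*(-3 + 2)**2 = (12*(-2 - 1*(-4)))*(-3 + 2)**2 = (12*(-2 + 4))*(-1)**2 = (12*2)*1 = 24*1 = 24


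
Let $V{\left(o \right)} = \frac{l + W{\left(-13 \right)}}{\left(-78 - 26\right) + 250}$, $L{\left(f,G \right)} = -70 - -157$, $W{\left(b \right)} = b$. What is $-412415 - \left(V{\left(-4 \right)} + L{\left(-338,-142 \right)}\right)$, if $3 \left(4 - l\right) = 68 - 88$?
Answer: $- \frac{180675869}{438} \approx -4.125 \cdot 10^{5}$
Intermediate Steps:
$L{\left(f,G \right)} = 87$ ($L{\left(f,G \right)} = -70 + 157 = 87$)
$l = \frac{32}{3}$ ($l = 4 - \frac{68 - 88}{3} = 4 - - \frac{20}{3} = 4 + \frac{20}{3} = \frac{32}{3} \approx 10.667$)
$V{\left(o \right)} = - \frac{7}{438}$ ($V{\left(o \right)} = \frac{\frac{32}{3} - 13}{\left(-78 - 26\right) + 250} = - \frac{7}{3 \left(-104 + 250\right)} = - \frac{7}{3 \cdot 146} = \left(- \frac{7}{3}\right) \frac{1}{146} = - \frac{7}{438}$)
$-412415 - \left(V{\left(-4 \right)} + L{\left(-338,-142 \right)}\right) = -412415 - \left(- \frac{7}{438} + 87\right) = -412415 - \frac{38099}{438} = - \frac{180675869}{438}$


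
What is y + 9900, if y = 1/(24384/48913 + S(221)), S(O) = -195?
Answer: 94185095987/9513651 ≈ 9900.0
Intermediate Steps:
y = -48913/9513651 (y = 1/(24384/48913 - 195) = 1/(-9513651/48913) = -48913/9513651 ≈ -0.0051413)
y + 9900 = -48913/9513651 + 9900 = 94185095987/9513651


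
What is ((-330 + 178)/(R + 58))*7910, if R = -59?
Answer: 1202320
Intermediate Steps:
((-330 + 178)/(R + 58))*7910 = ((-330 + 178)/(-59 + 58))*7910 = -152/(-1)*7910 = -152*(-1)*7910 = 152*7910 = 1202320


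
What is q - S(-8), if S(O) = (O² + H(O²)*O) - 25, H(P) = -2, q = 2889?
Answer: 2834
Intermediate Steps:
S(O) = -25 + O² - 2*O (S(O) = (O² - 2*O) - 25 = -25 + O² - 2*O)
q - S(-8) = 2889 - (-25 + (-8)² - 2*(-8)) = 2889 - (-25 + 64 + 16) = 2889 - 1*55 = 2889 - 55 = 2834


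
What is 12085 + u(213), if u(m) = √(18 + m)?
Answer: 12085 + √231 ≈ 12100.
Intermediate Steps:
12085 + u(213) = 12085 + √(18 + 213) = 12085 + √231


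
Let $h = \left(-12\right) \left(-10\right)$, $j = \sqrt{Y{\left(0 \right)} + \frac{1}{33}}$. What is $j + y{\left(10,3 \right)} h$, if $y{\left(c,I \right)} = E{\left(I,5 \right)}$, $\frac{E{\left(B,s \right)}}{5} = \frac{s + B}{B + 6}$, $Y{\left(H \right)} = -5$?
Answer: $\frac{1600}{3} + \frac{2 i \sqrt{1353}}{33} \approx 533.33 + 2.2293 i$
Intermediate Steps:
$E{\left(B,s \right)} = \frac{5 \left(B + s\right)}{6 + B}$ ($E{\left(B,s \right)} = 5 \frac{s + B}{B + 6} = 5 \frac{B + s}{6 + B} = \frac{5 \left(B + s\right)}{6 + B}$)
$y{\left(c,I \right)} = \frac{5 \left(5 + I\right)}{6 + I}$ ($y{\left(c,I \right)} = \frac{5 \left(I + 5\right)}{6 + I} = \frac{5 \left(5 + I\right)}{6 + I}$)
$j = \frac{2 i \sqrt{1353}}{33}$ ($j = \sqrt{-5 + \frac{1}{33}} = \sqrt{- \frac{164}{33}} = \frac{2 i \sqrt{1353}}{33} \approx 2.2293 i$)
$h = 120$
$j + y{\left(10,3 \right)} h = \frac{2 i \sqrt{1353}}{33} + \frac{5 \left(5 + 3\right)}{6 + 3} \cdot 120 = \frac{2 i \sqrt{1353}}{33} + 5 \cdot \frac{1}{9} \cdot 8 \cdot 120 = \frac{2 i \sqrt{1353}}{33} + \frac{40}{9} \cdot 120 = \frac{2 i \sqrt{1353}}{33} + \frac{1600}{3} = \frac{1600}{3} + \frac{2 i \sqrt{1353}}{33}$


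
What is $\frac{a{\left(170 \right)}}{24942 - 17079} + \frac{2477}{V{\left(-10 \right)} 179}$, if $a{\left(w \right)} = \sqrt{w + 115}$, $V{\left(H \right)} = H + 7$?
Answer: $- \frac{2477}{537} + \frac{\sqrt{285}}{7863} \approx -4.6105$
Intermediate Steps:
$V{\left(H \right)} = 7 + H$
$a{\left(w \right)} = \sqrt{115 + w}$
$\frac{a{\left(170 \right)}}{24942 - 17079} + \frac{2477}{V{\left(-10 \right)} 179} = \frac{\sqrt{115 + 170}}{24942 - 17079} + \frac{2477}{\left(7 - 10\right) 179} = \frac{\sqrt{285}}{24942 - 17079} + \frac{2477}{\left(-3\right) 179} = \frac{\sqrt{285}}{7863} + \frac{2477}{-537} = \sqrt{285} \cdot \frac{1}{7863} + 2477 \left(- \frac{1}{537}\right) = \frac{\sqrt{285}}{7863} - \frac{2477}{537} = - \frac{2477}{537} + \frac{\sqrt{285}}{7863}$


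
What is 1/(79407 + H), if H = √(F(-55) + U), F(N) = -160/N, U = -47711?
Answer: 873477/69360712928 - I*√5772679/69360712928 ≈ 1.2593e-5 - 3.464e-8*I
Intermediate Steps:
H = I*√5772679/11 (H = √(-160/(-55) - 47711) = √(-160*(-1/55) - 47711) = √(32/11 - 47711) = √(-524789/11) = I*√5772679/11 ≈ 218.42*I)
1/(79407 + H) = 1/(79407 + I*√5772679/11)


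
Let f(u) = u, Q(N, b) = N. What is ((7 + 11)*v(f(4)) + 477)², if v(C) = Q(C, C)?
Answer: 301401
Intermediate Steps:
v(C) = C
((7 + 11)*v(f(4)) + 477)² = ((7 + 11)*4 + 477)² = (18*4 + 477)² = (72 + 477)² = 549² = 301401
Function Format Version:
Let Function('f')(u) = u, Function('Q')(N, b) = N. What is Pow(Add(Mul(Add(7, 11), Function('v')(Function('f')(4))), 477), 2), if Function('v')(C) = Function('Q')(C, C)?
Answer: 301401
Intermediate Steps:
Function('v')(C) = C
Pow(Add(Mul(Add(7, 11), Function('v')(Function('f')(4))), 477), 2) = Pow(Add(Mul(Add(7, 11), 4), 477), 2) = Pow(Add(Mul(18, 4), 477), 2) = Pow(Add(72, 477), 2) = Pow(549, 2) = 301401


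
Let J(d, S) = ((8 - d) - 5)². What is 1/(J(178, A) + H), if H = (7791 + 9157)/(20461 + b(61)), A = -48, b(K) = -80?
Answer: 20381/624185073 ≈ 3.2652e-5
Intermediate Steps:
J(d, S) = (3 - d)²
H = 16948/20381 (H = (7791 + 9157)/(20461 - 80) = 16948/20381 ≈ 0.83156)
1/(J(178, A) + H) = 1/((-3 + 178)² + 16948/20381) = 1/(175² + 16948/20381) = 1/(30625 + 16948/20381) = 1/(624185073/20381) = 20381/624185073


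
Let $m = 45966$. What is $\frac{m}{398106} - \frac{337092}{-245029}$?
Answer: $\frac{24243558461}{16257919179} \approx 1.4912$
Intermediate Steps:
$\frac{m}{398106} - \frac{337092}{-245029} = \frac{45966}{398106} - \frac{337092}{-245029} = 45966 \cdot \frac{1}{398106} - - \frac{337092}{245029} = \frac{7661}{66351} + \frac{337092}{245029} = \frac{24243558461}{16257919179}$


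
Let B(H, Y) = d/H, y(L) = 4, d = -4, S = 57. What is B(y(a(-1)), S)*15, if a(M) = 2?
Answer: -15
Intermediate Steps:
B(H, Y) = -4/H
B(y(a(-1)), S)*15 = -4/4*15 = -4*¼*15 = -1*15 = -15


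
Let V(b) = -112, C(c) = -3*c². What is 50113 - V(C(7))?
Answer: 50225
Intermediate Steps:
50113 - V(C(7)) = 50113 - 1*(-112) = 50113 + 112 = 50225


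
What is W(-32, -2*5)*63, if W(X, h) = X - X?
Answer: 0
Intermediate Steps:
W(X, h) = 0
W(-32, -2*5)*63 = 0*63 = 0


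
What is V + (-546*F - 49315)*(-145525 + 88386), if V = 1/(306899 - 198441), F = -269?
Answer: -604590845763057/108458 ≈ -5.5744e+9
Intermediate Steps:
V = 1/108458 ≈ 9.2202e-6
V + (-546*F - 49315)*(-145525 + 88386) = 1/108458 + (-546*(-269) - 49315)*(-145525 + 88386) = 1/108458 + (146874 - 49315)*(-57139) = 1/108458 + 97559*(-57139) = 1/108458 - 5574423701 = -604590845763057/108458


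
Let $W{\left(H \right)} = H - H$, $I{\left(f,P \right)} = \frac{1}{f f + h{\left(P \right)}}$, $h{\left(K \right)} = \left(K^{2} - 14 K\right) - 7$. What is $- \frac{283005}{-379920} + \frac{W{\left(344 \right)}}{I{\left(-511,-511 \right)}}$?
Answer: $\frac{18867}{25328} \approx 0.74491$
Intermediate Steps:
$h{\left(K \right)} = -7 + K^{2} - 14 K$
$I{\left(f,P \right)} = \frac{1}{-7 + P^{2} + f^{2} - 14 P}$ ($I{\left(f,P \right)} = \frac{1}{f f - \left(7 - P^{2} + 14 P\right)} = \frac{1}{f^{2} - \left(7 - P^{2} + 14 P\right)} = \frac{1}{-7 + P^{2} + f^{2} - 14 P}$)
$W{\left(H \right)} = 0$
$- \frac{283005}{-379920} + \frac{W{\left(344 \right)}}{I{\left(-511,-511 \right)}} = - \frac{283005}{-379920} + \frac{0}{\frac{1}{-7 + \left(-511\right)^{2} + \left(-511\right)^{2} - -7154}} = \left(-283005\right) \left(- \frac{1}{379920}\right) + \frac{0}{\frac{1}{-7 + 261121 + 261121 + 7154}} = \frac{18867}{25328} + \frac{0}{\frac{1}{529389}} = \frac{18867}{25328} + 0 \frac{1}{\frac{1}{529389}} = \frac{18867}{25328} + 0 \cdot 529389 = \frac{18867}{25328} + 0 = \frac{18867}{25328}$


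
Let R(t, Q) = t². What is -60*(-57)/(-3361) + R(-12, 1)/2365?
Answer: -7604316/7948765 ≈ -0.95667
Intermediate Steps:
-60*(-57)/(-3361) + R(-12, 1)/2365 = -60*(-57)/(-3361) + (-12)²/2365 = 3420*(-1/3361) + 144*(1/2365) = -3420/3361 + 144/2365 = -7604316/7948765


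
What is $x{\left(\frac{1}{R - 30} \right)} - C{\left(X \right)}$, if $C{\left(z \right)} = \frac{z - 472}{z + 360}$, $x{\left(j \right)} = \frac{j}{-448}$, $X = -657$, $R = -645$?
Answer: $- \frac{12644789}{3326400} \approx -3.8013$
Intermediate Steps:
$x{\left(j \right)} = - \frac{j}{448}$ ($x{\left(j \right)} = j \left(- \frac{1}{448}\right) = - \frac{j}{448}$)
$C{\left(z \right)} = \frac{-472 + z}{360 + z}$ ($C{\left(z \right)} = \frac{z - 472}{360 + z} = \frac{-472 + z}{360 + z}$)
$x{\left(\frac{1}{R - 30} \right)} - C{\left(X \right)} = - \frac{1}{448 \left(-645 - 30\right)} - \frac{-472 - 657}{360 - 657} = - \frac{1}{448 \left(-675\right)} - \frac{1}{-297} \left(-1129\right) = \left(- \frac{1}{448}\right) \left(- \frac{1}{675}\right) - \left(- \frac{1}{297}\right) \left(-1129\right) = \frac{1}{302400} - \frac{1129}{297} = - \frac{12644789}{3326400}$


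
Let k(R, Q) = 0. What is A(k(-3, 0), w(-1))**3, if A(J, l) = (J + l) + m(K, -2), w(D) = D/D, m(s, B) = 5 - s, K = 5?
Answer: 1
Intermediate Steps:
w(D) = 1
A(J, l) = J + l (A(J, l) = (J + l) + (5 - 1*5) = (J + l) + (5 - 5) = (J + l) + 0 = J + l)
A(k(-3, 0), w(-1))**3 = (0 + 1)**3 = 1**3 = 1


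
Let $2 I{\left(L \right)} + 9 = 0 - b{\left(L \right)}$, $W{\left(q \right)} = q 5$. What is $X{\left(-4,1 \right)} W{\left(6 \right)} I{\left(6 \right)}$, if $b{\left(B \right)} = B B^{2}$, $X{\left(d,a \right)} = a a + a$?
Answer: $-6750$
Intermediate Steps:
$W{\left(q \right)} = 5 q$
$X{\left(d,a \right)} = a + a^{2}$ ($X{\left(d,a \right)} = a^{2} + a = a + a^{2}$)
$b{\left(B \right)} = B^{3}$
$I{\left(L \right)} = - \frac{9}{2} - \frac{L^{3}}{2}$ ($I{\left(L \right)} = - \frac{9}{2} + \frac{0 - L^{3}}{2} = - \frac{9}{2} + \frac{\left(-1\right) L^{3}}{2} = - \frac{9}{2} - \frac{L^{3}}{2}$)
$X{\left(-4,1 \right)} W{\left(6 \right)} I{\left(6 \right)} = 1 \left(1 + 1\right) 5 \cdot 6 \left(- \frac{9}{2} - \frac{6^{3}}{2}\right) = 1 \cdot 2 \cdot 30 \left(- \frac{9}{2} - 108\right) = 2 \cdot 30 \left(- \frac{9}{2} - 108\right) = 60 \left(- \frac{225}{2}\right) = -6750$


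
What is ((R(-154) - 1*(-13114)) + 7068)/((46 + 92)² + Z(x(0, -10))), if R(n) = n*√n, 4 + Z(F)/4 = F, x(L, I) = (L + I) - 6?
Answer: 10091/9482 - 7*I*√154/862 ≈ 1.0642 - 0.10077*I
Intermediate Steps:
x(L, I) = -6 + I + L (x(L, I) = (I + L) - 6 = -6 + I + L)
Z(F) = -16 + 4*F
R(n) = n^(3/2)
((R(-154) - 1*(-13114)) + 7068)/((46 + 92)² + Z(x(0, -10))) = (((-154)^(3/2) - 1*(-13114)) + 7068)/((46 + 92)² + (-16 + 4*(-6 - 10 + 0))) = ((-154*I*√154 + 13114) + 7068)/(138² + (-16 + 4*(-16))) = ((13114 - 154*I*√154) + 7068)/(19044 + (-16 - 64)) = (20182 - 154*I*√154)/(19044 - 80) = (20182 - 154*I*√154)/18964 = (20182 - 154*I*√154)*(1/18964) = 10091/9482 - 7*I*√154/862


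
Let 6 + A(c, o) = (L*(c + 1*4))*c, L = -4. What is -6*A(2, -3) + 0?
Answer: 324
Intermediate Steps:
A(c, o) = -6 + c*(-16 - 4*c) (A(c, o) = -6 + (-4*(c + 1*4))*c = -6 + (-4*(c + 4))*c = -6 + (-4*(4 + c))*c = -6 + (-16 - 4*c)*c = -6 + c*(-16 - 4*c))
-6*A(2, -3) + 0 = -6*(-6 - 16*2 - 4*2²) + 0 = -6*(-6 - 32 - 4*4) + 0 = -6*(-6 - 32 - 16) + 0 = -6*(-54) + 0 = 324 + 0 = 324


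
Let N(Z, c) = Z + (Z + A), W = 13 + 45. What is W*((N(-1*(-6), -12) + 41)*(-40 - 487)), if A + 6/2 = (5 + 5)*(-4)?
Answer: -305660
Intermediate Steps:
A = -43 (A = -3 + (5 + 5)*(-4) = -3 + 10*(-4) = -3 - 40 = -43)
W = 58
N(Z, c) = -43 + 2*Z (N(Z, c) = Z + (Z - 43) = Z + (-43 + Z) = -43 + 2*Z)
W*((N(-1*(-6), -12) + 41)*(-40 - 487)) = 58*(((-43 + 2*(-1*(-6))) + 41)*(-40 - 487)) = 58*(((-43 + 2*6) + 41)*(-527)) = 58*(((-43 + 12) + 41)*(-527)) = 58*((-31 + 41)*(-527)) = 58*(10*(-527)) = 58*(-5270) = -305660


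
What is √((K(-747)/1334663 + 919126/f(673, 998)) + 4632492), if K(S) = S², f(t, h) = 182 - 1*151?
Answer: √7980904124416834989829/41374553 ≈ 2159.2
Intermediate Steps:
f(t, h) = 31 (f(t, h) = 182 - 151 = 31)
√((K(-747)/1334663 + 919126/f(673, 998)) + 4632492) = √(((-747)²/1334663 + 919126/31) + 4632492) = √((558009*(1/1334663) + 919126*(1/31)) + 4632492) = √((558009/1334663 + 919126/31) + 4632492) = √(1226740762817/41374553 + 4632492) = √(192894026538893/41374553) = √7980904124416834989829/41374553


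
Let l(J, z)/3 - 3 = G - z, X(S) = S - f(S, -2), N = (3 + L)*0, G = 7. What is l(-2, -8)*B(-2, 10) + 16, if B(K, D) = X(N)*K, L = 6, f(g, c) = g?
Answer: 16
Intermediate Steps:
N = 0 (N = (3 + 6)*0 = 9*0 = 0)
X(S) = 0 (X(S) = S - S = 0)
B(K, D) = 0 (B(K, D) = 0*K = 0)
l(J, z) = 30 - 3*z (l(J, z) = 9 + 3*(7 - z) = 9 + (21 - 3*z) = 30 - 3*z)
l(-2, -8)*B(-2, 10) + 16 = (30 - 3*(-8))*0 + 16 = (30 + 24)*0 + 16 = 54*0 + 16 = 0 + 16 = 16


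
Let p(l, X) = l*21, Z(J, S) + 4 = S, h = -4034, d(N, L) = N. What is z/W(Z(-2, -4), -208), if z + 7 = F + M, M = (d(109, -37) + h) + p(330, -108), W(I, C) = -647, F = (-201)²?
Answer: -43399/647 ≈ -67.077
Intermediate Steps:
F = 40401
Z(J, S) = -4 + S
p(l, X) = 21*l
M = 3005 (M = (109 - 4034) + 21*330 = -3925 + 6930 = 3005)
z = 43399 (z = -7 + (40401 + 3005) = -7 + 43406 = 43399)
z/W(Z(-2, -4), -208) = 43399/(-647) = 43399*(-1/647) = -43399/647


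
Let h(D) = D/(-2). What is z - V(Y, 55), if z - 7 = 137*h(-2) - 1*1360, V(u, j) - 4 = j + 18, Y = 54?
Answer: -1293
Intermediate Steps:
h(D) = -D/2 (h(D) = D*(-½) = -D/2)
V(u, j) = 22 + j (V(u, j) = 4 + (j + 18) = 4 + (18 + j) = 22 + j)
z = -1216 (z = 7 + (137*(-½*(-2)) - 1*1360) = 7 + (137*1 - 1360) = 7 + (137 - 1360) = 7 - 1223 = -1216)
z - V(Y, 55) = -1216 - (22 + 55) = -1216 - 1*77 = -1216 - 77 = -1293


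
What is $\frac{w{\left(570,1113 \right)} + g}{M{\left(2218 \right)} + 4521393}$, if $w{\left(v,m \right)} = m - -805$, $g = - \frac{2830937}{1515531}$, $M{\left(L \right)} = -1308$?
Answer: $\frac{2903957521}{6850328940135} \approx 0.00042392$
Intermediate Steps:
$g = - \frac{2830937}{1515531}$ ($g = \left(-2830937\right) \frac{1}{1515531} = - \frac{2830937}{1515531} \approx -1.868$)
$w{\left(v,m \right)} = 805 + m$ ($w{\left(v,m \right)} = m + 805 = 805 + m$)
$\frac{w{\left(570,1113 \right)} + g}{M{\left(2218 \right)} + 4521393} = \frac{\left(805 + 1113\right) - \frac{2830937}{1515531}}{-1308 + 4521393} = \frac{1918 - \frac{2830937}{1515531}}{4520085} = \frac{2903957521}{1515531} \cdot \frac{1}{4520085} = \frac{2903957521}{6850328940135}$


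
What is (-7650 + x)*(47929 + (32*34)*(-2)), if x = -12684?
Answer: -930341502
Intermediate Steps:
(-7650 + x)*(47929 + (32*34)*(-2)) = (-7650 - 12684)*(47929 + (32*34)*(-2)) = -20334*(47929 + 1088*(-2)) = -20334*(47929 - 2176) = -20334*45753 = -930341502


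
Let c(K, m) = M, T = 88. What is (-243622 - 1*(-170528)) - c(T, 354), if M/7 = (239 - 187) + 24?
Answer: -73626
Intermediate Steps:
M = 532 (M = 7*((239 - 187) + 24) = 7*(52 + 24) = 7*76 = 532)
c(K, m) = 532
(-243622 - 1*(-170528)) - c(T, 354) = (-243622 - 1*(-170528)) - 1*532 = (-243622 + 170528) - 532 = -73094 - 532 = -73626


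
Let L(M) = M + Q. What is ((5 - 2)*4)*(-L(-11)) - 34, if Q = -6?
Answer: 170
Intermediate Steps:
L(M) = -6 + M (L(M) = M - 6 = -6 + M)
((5 - 2)*4)*(-L(-11)) - 34 = ((5 - 2)*4)*(-(-6 - 11)) - 34 = (3*4)*(-1*(-17)) - 34 = 12*17 - 34 = 204 - 34 = 170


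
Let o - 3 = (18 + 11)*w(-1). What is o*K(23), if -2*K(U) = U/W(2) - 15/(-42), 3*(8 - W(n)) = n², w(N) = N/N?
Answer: -2132/35 ≈ -60.914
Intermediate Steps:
w(N) = 1
W(n) = 8 - n²/3
o = 32 (o = 3 + (18 + 11)*1 = 3 + 29*1 = 3 + 29 = 32)
K(U) = -5/28 - 3*U/40 (K(U) = -(U/(8 - ⅓*2²) - 15/(-42))/2 = -(U/(8 - ⅓*4) - 15*(-1/42))/2 = -(U/(8 - 4/3) + 5/14)/2 = -(U/(20/3) + 5/14)/2 = -(U*(3/20) + 5/14)/2 = -(3*U/20 + 5/14)/2 = -(5/14 + 3*U/20)/2 = -5/28 - 3*U/40)
o*K(23) = 32*(-5/28 - 3/40*23) = 32*(-5/28 - 69/40) = 32*(-533/280) = -2132/35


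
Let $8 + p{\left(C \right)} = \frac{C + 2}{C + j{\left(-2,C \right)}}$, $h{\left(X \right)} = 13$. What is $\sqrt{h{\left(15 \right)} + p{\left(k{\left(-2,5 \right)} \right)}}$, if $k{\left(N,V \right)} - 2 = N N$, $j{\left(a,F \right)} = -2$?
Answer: $\sqrt{7} \approx 2.6458$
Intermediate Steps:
$k{\left(N,V \right)} = 2 + N^{2}$ ($k{\left(N,V \right)} = 2 + N N = 2 + N^{2}$)
$p{\left(C \right)} = -8 + \frac{2 + C}{-2 + C}$ ($p{\left(C \right)} = -8 + \frac{C + 2}{C - 2} = -8 + \frac{2 + C}{-2 + C}$)
$\sqrt{h{\left(15 \right)} + p{\left(k{\left(-2,5 \right)} \right)}} = \sqrt{13 + \frac{18 - 7 \left(2 + \left(-2\right)^{2}\right)}{-2 + \left(2 + \left(-2\right)^{2}\right)}} = \sqrt{13 + \frac{18 - 7 \left(2 + 4\right)}{-2 + \left(2 + 4\right)}} = \sqrt{13 + \frac{18 - 42}{-2 + 6}} = \sqrt{13 + \frac{18 - 42}{4}} = \sqrt{13 + \frac{1}{4} \left(-24\right)} = \sqrt{13 - 6} = \sqrt{7}$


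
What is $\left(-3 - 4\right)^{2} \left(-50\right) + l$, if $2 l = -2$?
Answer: $-2451$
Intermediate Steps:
$l = -1$ ($l = \frac{1}{2} \left(-2\right) = -1$)
$\left(-3 - 4\right)^{2} \left(-50\right) + l = \left(-3 - 4\right)^{2} \left(-50\right) - 1 = \left(-7\right)^{2} \left(-50\right) - 1 = 49 \left(-50\right) - 1 = -2450 - 1 = -2451$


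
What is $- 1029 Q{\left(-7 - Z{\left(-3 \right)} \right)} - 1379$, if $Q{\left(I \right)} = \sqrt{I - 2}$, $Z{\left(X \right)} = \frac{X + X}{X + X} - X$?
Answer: $-1379 - 1029 i \sqrt{13} \approx -1379.0 - 3710.1 i$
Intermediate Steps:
$Z{\left(X \right)} = 1 - X$ ($Z{\left(X \right)} = \frac{2 X}{2 X} - X = 2 X \frac{1}{2 X} - X = 1 - X$)
$Q{\left(I \right)} = \sqrt{-2 + I}$
$- 1029 Q{\left(-7 - Z{\left(-3 \right)} \right)} - 1379 = - 1029 \sqrt{-2 - \left(8 + 3\right)} - 1379 = - 1029 \sqrt{-2 - 11} - 1379 = - 1029 \sqrt{-13} - 1379 = - 1029 i \sqrt{13} - 1379 = -1379 - 1029 i \sqrt{13}$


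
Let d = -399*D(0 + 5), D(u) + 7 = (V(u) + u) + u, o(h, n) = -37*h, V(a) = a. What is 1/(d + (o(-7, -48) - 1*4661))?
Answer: -1/7594 ≈ -0.00013168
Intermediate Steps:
D(u) = -7 + 3*u (D(u) = -7 + ((u + u) + u) = -7 + (2*u + u) = -7 + 3*u)
d = -3192 (d = -399*(-7 + 3*(0 + 5)) = -399*(-7 + 3*5) = -399*(-7 + 15) = -399*8 = -3192)
1/(d + (o(-7, -48) - 1*4661)) = 1/(-3192 + (-37*(-7) - 1*4661)) = 1/(-3192 + (259 - 4661)) = 1/(-3192 - 4402) = 1/(-7594) = -1/7594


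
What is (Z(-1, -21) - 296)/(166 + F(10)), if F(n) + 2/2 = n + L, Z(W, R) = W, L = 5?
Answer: -33/20 ≈ -1.6500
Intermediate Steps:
F(n) = 4 + n (F(n) = -1 + (n + 5) = -1 + (5 + n) = 4 + n)
(Z(-1, -21) - 296)/(166 + F(10)) = (-1 - 296)/(166 + (4 + 10)) = -297/(166 + 14) = -297/180 = -297*1/180 = -33/20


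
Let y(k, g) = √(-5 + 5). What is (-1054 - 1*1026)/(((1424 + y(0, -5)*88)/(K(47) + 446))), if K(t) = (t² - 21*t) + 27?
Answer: -220350/89 ≈ -2475.8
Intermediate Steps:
y(k, g) = 0 (y(k, g) = √0 = 0)
K(t) = 27 + t² - 21*t
(-1054 - 1*1026)/(((1424 + y(0, -5)*88)/(K(47) + 446))) = (-1054 - 1*1026)/(((1424 + 0*88)/((27 + 47² - 21*47) + 446))) = (-1054 - 1026)/(((1424 + 0)/((27 + 2209 - 987) + 446))) = -2080/(1424/(1249 + 446)) = -2080/(1424/1695) = -2080/(1424*(1/1695)) = -2080/1424/1695 = -2080*1695/1424 = -220350/89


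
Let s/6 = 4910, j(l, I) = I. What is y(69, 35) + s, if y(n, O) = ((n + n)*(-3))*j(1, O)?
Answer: 14970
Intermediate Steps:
s = 29460 (s = 6*4910 = 29460)
y(n, O) = -6*O*n (y(n, O) = ((n + n)*(-3))*O = ((2*n)*(-3))*O = (-6*n)*O = -6*O*n)
y(69, 35) + s = -6*35*69 + 29460 = -14490 + 29460 = 14970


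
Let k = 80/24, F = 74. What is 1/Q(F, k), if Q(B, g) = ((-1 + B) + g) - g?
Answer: 1/73 ≈ 0.013699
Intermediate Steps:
k = 10/3 (k = 80*(1/24) = 10/3 ≈ 3.3333)
Q(B, g) = -1 + B (Q(B, g) = (-1 + B + g) - g = -1 + B)
1/Q(F, k) = 1/(-1 + 74) = 1/73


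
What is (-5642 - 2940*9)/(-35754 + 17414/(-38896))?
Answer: 624319696/695352499 ≈ 0.89785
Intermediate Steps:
(-5642 - 2940*9)/(-35754 + 17414/(-38896)) = (-5642 - 26460)/(-35754 + 17414*(-1/38896)) = -32102/(-35754 - 8707/19448) = -32102/(-695352499/19448) = -32102*(-19448/695352499) = 624319696/695352499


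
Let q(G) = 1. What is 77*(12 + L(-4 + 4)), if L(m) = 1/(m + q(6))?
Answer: 1001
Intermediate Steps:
L(m) = 1/(1 + m) (L(m) = 1/(m + 1) = 1/(1 + m))
77*(12 + L(-4 + 4)) = 77*(12 + 1/(1 + (-4 + 4))) = 77*(12 + 1/(1 + 0)) = 77*(12 + 1/1) = 77*(12 + 1) = 77*13 = 1001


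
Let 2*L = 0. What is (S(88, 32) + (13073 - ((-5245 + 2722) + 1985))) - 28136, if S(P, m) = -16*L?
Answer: -14525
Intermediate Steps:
L = 0 (L = (½)*0 = 0)
S(P, m) = 0 (S(P, m) = -16*0 = 0)
(S(88, 32) + (13073 - ((-5245 + 2722) + 1985))) - 28136 = (0 + (13073 - ((-5245 + 2722) + 1985))) - 28136 = (0 + (13073 - (-2523 + 1985))) - 28136 = (0 + (13073 - 1*(-538))) - 28136 = (0 + (13073 + 538)) - 28136 = (0 + 13611) - 28136 = 13611 - 28136 = -14525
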